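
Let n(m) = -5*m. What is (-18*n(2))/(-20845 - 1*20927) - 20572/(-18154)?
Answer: 35669411/31597037 ≈ 1.1289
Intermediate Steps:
(-18*n(2))/(-20845 - 1*20927) - 20572/(-18154) = (-(-90)*2)/(-20845 - 1*20927) - 20572/(-18154) = (-18*(-10))/(-20845 - 20927) - 20572*(-1/18154) = 180/(-41772) + 10286/9077 = 180*(-1/41772) + 10286/9077 = -15/3481 + 10286/9077 = 35669411/31597037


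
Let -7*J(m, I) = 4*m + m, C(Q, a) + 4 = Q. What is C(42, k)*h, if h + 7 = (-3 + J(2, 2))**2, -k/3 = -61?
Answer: 23484/49 ≈ 479.27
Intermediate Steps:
k = 183 (k = -3*(-61) = 183)
C(Q, a) = -4 + Q
J(m, I) = -5*m/7 (J(m, I) = -(4*m + m)/7 = -5*m/7)
h = 618/49 (h = -7 + (-3 - 5/7*2)**2 = -7 + (-3 - 10/7)**2 = -7 + (-31/7)**2 = -7 + 961/49 = 618/49 ≈ 12.612)
C(42, k)*h = (-4 + 42)*(618/49) = 38*(618/49) = 23484/49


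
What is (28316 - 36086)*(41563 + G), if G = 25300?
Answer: -519525510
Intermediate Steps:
(28316 - 36086)*(41563 + G) = (28316 - 36086)*(41563 + 25300) = -7770*66863 = -519525510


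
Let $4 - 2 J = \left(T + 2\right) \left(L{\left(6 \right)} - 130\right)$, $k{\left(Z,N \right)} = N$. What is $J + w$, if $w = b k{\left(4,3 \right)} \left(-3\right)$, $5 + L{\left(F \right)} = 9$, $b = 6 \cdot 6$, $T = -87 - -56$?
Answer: $-2149$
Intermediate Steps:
$T = -31$ ($T = -87 + 56 = -31$)
$b = 36$
$L{\left(F \right)} = 4$ ($L{\left(F \right)} = -5 + 9 = 4$)
$J = -1825$ ($J = 2 - \frac{\left(-31 + 2\right) \left(4 - 130\right)}{2} = 2 - \frac{\left(-29\right) \left(-126\right)}{2} = 2 - 1827 = -1825$)
$w = -324$ ($w = 36 \cdot 3 \left(-3\right) = 108 \left(-3\right) = -324$)
$J + w = -1825 - 324 = -2149$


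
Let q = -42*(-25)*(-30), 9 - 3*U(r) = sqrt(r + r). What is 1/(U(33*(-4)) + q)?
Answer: -94491/2976183115 + 2*I*sqrt(66)/2976183115 ≈ -3.1749e-5 + 5.4594e-9*I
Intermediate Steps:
U(r) = 3 - sqrt(2)*sqrt(r)/3 (U(r) = 3 - sqrt(r + r)/3 = 3 - sqrt(2)*sqrt(r)/3)
q = -31500 (q = 1050*(-30) = -31500)
1/(U(33*(-4)) + q) = 1/((3 - sqrt(2)*sqrt(33*(-4))/3) - 31500) = 1/((3 - sqrt(2)*sqrt(-132)/3) - 31500) = 1/((3 - sqrt(2)*2*I*sqrt(33)/3) - 31500) = 1/((3 - 2*I*sqrt(66)/3) - 31500) = 1/(-31497 - 2*I*sqrt(66)/3)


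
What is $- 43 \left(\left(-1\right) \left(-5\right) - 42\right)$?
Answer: $1591$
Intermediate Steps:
$- 43 \left(\left(-1\right) \left(-5\right) - 42\right) = - 43 \left(5 - 42\right) = \left(-43\right) \left(-37\right) = 1591$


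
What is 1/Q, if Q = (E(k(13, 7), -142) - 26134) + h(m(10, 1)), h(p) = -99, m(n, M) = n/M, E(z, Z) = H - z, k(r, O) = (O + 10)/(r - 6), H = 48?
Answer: -7/183312 ≈ -3.8186e-5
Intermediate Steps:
k(r, O) = (10 + O)/(-6 + r)
E(z, Z) = 48 - z
Q = -183312/7 (Q = ((48 - (10 + 7)/(-6 + 13)) - 26134) - 99 = ((48 - 17/7) - 26134) - 99 = (319/7 - 26134) - 99 = -182619/7 - 99 = -183312/7 ≈ -26187.)
1/Q = 1/(-183312/7) = -7/183312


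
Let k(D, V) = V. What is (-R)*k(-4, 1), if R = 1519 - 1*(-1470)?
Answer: -2989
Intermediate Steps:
R = 2989 (R = 1519 + 1470 = 2989)
(-R)*k(-4, 1) = -1*2989*1 = -2989*1 = -2989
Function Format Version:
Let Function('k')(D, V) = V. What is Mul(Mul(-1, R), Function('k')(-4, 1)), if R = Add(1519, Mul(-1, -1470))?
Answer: -2989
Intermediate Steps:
R = 2989 (R = Add(1519, 1470) = 2989)
Mul(Mul(-1, R), Function('k')(-4, 1)) = Mul(Mul(-1, 2989), 1) = Mul(-2989, 1) = -2989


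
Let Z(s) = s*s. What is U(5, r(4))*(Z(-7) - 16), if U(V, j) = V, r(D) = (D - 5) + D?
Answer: 165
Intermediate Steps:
Z(s) = s²
r(D) = -5 + 2*D (r(D) = (-5 + D) + D = -5 + 2*D)
U(5, r(4))*(Z(-7) - 16) = 5*((-7)² - 16) = 5*(49 - 16) = 5*33 = 165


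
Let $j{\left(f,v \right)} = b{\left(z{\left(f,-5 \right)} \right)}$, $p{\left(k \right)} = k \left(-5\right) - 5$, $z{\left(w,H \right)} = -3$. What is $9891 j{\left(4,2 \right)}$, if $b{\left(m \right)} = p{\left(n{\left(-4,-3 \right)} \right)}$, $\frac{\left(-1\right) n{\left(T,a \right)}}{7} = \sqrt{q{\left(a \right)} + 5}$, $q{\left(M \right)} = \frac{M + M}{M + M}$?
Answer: $-49455 + 346185 \sqrt{6} \approx 7.9852 \cdot 10^{5}$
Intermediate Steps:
$q{\left(M \right)} = 1$ ($q{\left(M \right)} = \frac{2 M}{2 M} = 2 M \frac{1}{2 M} = 1$)
$n{\left(T,a \right)} = - 7 \sqrt{6}$ ($n{\left(T,a \right)} = - 7 \sqrt{1 + 5} = - 7 \sqrt{6}$)
$p{\left(k \right)} = -5 - 5 k$ ($p{\left(k \right)} = - 5 k - 5 = -5 - 5 k$)
$b{\left(m \right)} = -5 + 35 \sqrt{6}$ ($b{\left(m \right)} = -5 - 5 \left(- 7 \sqrt{6}\right) = -5 + 35 \sqrt{6}$)
$j{\left(f,v \right)} = -5 + 35 \sqrt{6}$
$9891 j{\left(4,2 \right)} = 9891 \left(-5 + 35 \sqrt{6}\right) = -49455 + 346185 \sqrt{6}$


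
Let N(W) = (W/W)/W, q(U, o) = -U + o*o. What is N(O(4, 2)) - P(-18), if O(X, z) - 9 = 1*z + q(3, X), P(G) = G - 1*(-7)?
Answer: 265/24 ≈ 11.042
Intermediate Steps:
q(U, o) = o² - U (q(U, o) = -U + o² = o² - U)
P(G) = 7 + G (P(G) = G + 7 = 7 + G)
O(X, z) = 6 + z + X² (O(X, z) = 9 + (1*z + (X² - 1*3)) = 9 + (z + (X² - 3)) = 9 + (z + (-3 + X²)) = 9 + (-3 + z + X²) = 6 + z + X²)
N(W) = 1/W
N(O(4, 2)) - P(-18) = 1/(6 + 2 + 4²) - (7 - 18) = 1/(6 + 2 + 16) - 1*(-11) = 1/24 + 11 = 265/24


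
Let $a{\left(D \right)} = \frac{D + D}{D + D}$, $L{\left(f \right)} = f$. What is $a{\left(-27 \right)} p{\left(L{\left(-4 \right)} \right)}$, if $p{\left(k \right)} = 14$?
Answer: $14$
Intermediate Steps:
$a{\left(D \right)} = 1$ ($a{\left(D \right)} = \frac{2 D}{2 D} = 2 D \frac{1}{2 D} = 1$)
$a{\left(-27 \right)} p{\left(L{\left(-4 \right)} \right)} = 1 \cdot 14 = 14$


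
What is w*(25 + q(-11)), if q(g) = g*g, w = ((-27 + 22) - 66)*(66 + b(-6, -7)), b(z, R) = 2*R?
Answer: -539032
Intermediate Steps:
w = -3692 (w = ((-27 + 22) - 66)*(66 + 2*(-7)) = (-5 - 66)*(66 - 14) = -71*52 = -3692)
q(g) = g²
w*(25 + q(-11)) = -3692*(25 + (-11)²) = -3692*(25 + 121) = -3692*146 = -539032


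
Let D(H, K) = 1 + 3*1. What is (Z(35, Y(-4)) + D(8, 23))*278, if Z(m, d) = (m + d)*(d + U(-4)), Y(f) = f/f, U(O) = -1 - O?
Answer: 41144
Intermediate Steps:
D(H, K) = 4 (D(H, K) = 1 + 3 = 4)
Y(f) = 1
Z(m, d) = (3 + d)*(d + m) (Z(m, d) = (m + d)*(d + (-1 - 1*(-4))) = (d + m)*(d + (-1 + 4)) = (d + m)*(d + 3) = (d + m)*(3 + d) = (3 + d)*(d + m))
(Z(35, Y(-4)) + D(8, 23))*278 = ((1² + 3*1 + 3*35 + 1*35) + 4)*278 = ((1 + 3 + 105 + 35) + 4)*278 = (144 + 4)*278 = 148*278 = 41144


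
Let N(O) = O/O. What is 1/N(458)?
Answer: 1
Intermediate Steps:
N(O) = 1
1/N(458) = 1/1 = 1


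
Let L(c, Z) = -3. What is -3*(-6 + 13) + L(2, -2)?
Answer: -24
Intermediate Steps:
-3*(-6 + 13) + L(2, -2) = -3*(-6 + 13) - 3 = -3*7 - 3 = -21 - 3 = -24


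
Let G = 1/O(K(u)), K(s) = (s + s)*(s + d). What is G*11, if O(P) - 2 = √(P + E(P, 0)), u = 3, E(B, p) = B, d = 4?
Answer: -11/40 + 11*√21/40 ≈ 0.98521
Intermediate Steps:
K(s) = 2*s*(4 + s) (K(s) = (s + s)*(s + 4) = (2*s)*(4 + s) = 2*s*(4 + s))
O(P) = 2 + √2*√P (O(P) = 2 + √(P + P) = 2 + √(2*P) = 2 + √2*√P)
G = 1/(2 + 2*√21) (G = 1/(2 + √2*√(2*3*(4 + 3))) = 1/(2 + √2*√(2*3*7)) = 1/(2 + √2*√42) = 1/(2 + 2*√21) ≈ 0.089564)
G*11 = (-1/40 + √21/40)*11 = -11/40 + 11*√21/40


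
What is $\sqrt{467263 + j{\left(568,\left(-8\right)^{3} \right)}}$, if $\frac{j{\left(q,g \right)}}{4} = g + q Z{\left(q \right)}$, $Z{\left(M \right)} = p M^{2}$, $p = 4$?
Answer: $\sqrt{2932472127} \approx 54152.0$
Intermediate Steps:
$Z{\left(M \right)} = 4 M^{2}$
$j{\left(q,g \right)} = 4 g + 16 q^{3}$ ($j{\left(q,g \right)} = 4 \left(g + q 4 q^{2}\right) = 4 \left(g + 4 q^{3}\right) = 4 g + 16 q^{3}$)
$\sqrt{467263 + j{\left(568,\left(-8\right)^{3} \right)}} = \sqrt{467263 + \left(4 \left(-8\right)^{3} + 16 \cdot 568^{3}\right)} = \sqrt{467263 + \left(4 \left(-512\right) + 16 \cdot 183250432\right)} = \sqrt{467263 + \left(-2048 + 2932006912\right)} = \sqrt{467263 + 2932004864} = \sqrt{2932472127}$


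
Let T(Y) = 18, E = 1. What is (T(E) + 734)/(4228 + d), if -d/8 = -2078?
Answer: 188/5213 ≈ 0.036064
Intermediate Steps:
d = 16624 (d = -8*(-2078) = 16624)
(T(E) + 734)/(4228 + d) = (18 + 734)/(4228 + 16624) = 752/20852 = 752*(1/20852) = 188/5213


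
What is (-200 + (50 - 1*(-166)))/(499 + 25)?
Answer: 4/131 ≈ 0.030534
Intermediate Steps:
(-200 + (50 - 1*(-166)))/(499 + 25) = (-200 + (50 + 166))/524 = (-200 + 216)*(1/524) = 16*(1/524) = 4/131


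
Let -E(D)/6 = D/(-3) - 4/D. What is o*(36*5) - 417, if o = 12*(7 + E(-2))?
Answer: -19857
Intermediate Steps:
E(D) = 2*D + 24/D (E(D) = -6*(D/(-3) - 4/D) = -6*(D*(-⅓) - 4/D) = -6*(-D/3 - 4/D) = -6*(-4/D - D/3) = 2*D + 24/D)
o = -108 (o = 12*(7 + (2*(-2) + 24/(-2))) = 12*(7 + (-4 + 24*(-½))) = 12*(7 + (-4 - 12)) = 12*(7 - 16) = 12*(-9) = -108)
o*(36*5) - 417 = -3888*5 - 417 = -108*180 - 417 = -19440 - 417 = -19857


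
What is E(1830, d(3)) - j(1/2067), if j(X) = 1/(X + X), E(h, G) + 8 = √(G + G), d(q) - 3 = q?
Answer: -2083/2 + 2*√3 ≈ -1038.0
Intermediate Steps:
d(q) = 3 + q
E(h, G) = -8 + √2*√G (E(h, G) = -8 + √(G + G) = -8 + √(2*G) = -8 + √2*√G)
j(X) = 1/(2*X)
E(1830, d(3)) - j(1/2067) = (-8 + √2*√(3 + 3)) - 1/(2*(1/2067)) = (-8 + √2*√6) - 1/(2*1/2067) = (-8 + 2*√3) - 2067/2 = -2083/2 + 2*√3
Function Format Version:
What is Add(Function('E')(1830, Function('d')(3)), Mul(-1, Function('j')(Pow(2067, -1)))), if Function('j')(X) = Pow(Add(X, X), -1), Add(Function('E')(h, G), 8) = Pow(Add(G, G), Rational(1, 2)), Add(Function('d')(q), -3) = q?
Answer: Add(Rational(-2083, 2), Mul(2, Pow(3, Rational(1, 2)))) ≈ -1038.0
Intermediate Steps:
Function('d')(q) = Add(3, q)
Function('E')(h, G) = Add(-8, Mul(Pow(2, Rational(1, 2)), Pow(G, Rational(1, 2)))) (Function('E')(h, G) = Add(-8, Pow(Add(G, G), Rational(1, 2))) = Add(-8, Pow(Mul(2, G), Rational(1, 2))) = Add(-8, Mul(Pow(2, Rational(1, 2)), Pow(G, Rational(1, 2)))))
Function('j')(X) = Mul(Rational(1, 2), Pow(X, -1)) (Function('j')(X) = Pow(Mul(2, X), -1) = Mul(Rational(1, 2), Pow(X, -1)))
Add(Function('E')(1830, Function('d')(3)), Mul(-1, Function('j')(Pow(2067, -1)))) = Add(Add(-8, Mul(Pow(2, Rational(1, 2)), Pow(Add(3, 3), Rational(1, 2)))), Mul(-1, Mul(Rational(1, 2), Pow(Pow(2067, -1), -1)))) = Add(Add(-8, Mul(Pow(2, Rational(1, 2)), Pow(6, Rational(1, 2)))), Mul(-1, Mul(Rational(1, 2), Pow(Rational(1, 2067), -1)))) = Add(Add(-8, Mul(2, Pow(3, Rational(1, 2)))), Mul(-1, Mul(Rational(1, 2), 2067))) = Add(Add(-8, Mul(2, Pow(3, Rational(1, 2)))), Mul(-1, Rational(2067, 2))) = Add(Add(-8, Mul(2, Pow(3, Rational(1, 2)))), Rational(-2067, 2)) = Add(Rational(-2083, 2), Mul(2, Pow(3, Rational(1, 2))))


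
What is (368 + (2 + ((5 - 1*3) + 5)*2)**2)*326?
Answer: 203424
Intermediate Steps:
(368 + (2 + ((5 - 1*3) + 5)*2)**2)*326 = (368 + (2 + ((5 - 3) + 5)*2)**2)*326 = (368 + (2 + (2 + 5)*2)**2)*326 = (368 + (2 + 7*2)**2)*326 = (368 + (2 + 14)**2)*326 = (368 + 16**2)*326 = (368 + 256)*326 = 624*326 = 203424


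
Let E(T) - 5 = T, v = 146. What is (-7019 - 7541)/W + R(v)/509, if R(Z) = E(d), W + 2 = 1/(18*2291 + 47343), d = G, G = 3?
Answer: 656478751528/90174949 ≈ 7280.1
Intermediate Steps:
d = 3
W = -177161/88581 (W = -2 + 1/(18*2291 + 47343) = -2 + 1/(41238 + 47343) = -2 + 1/88581 = -177161/88581 ≈ -2.0000)
E(T) = 5 + T
R(Z) = 8 (R(Z) = 5 + 3 = 8)
(-7019 - 7541)/W + R(v)/509 = (-7019 - 7541)/(-177161/88581) + 8/509 = -14560*(-88581/177161) + 8*(1/509) = 1289739360/177161 + 8/509 = 656478751528/90174949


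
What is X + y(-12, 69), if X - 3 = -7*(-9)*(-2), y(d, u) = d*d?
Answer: 21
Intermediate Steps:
y(d, u) = d²
X = -123 (X = 3 - 7*(-9)*(-2) = 3 + 63*(-2) = 3 - 126 = -123)
X + y(-12, 69) = -123 + (-12)² = -123 + 144 = 21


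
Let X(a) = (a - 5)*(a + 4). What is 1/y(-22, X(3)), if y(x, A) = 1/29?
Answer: 29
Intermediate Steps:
X(a) = (-5 + a)*(4 + a)
y(x, A) = 1/29
1/y(-22, X(3)) = 1/(1/29) = 29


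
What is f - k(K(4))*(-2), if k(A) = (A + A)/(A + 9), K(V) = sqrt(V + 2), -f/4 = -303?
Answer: 30292/25 + 12*sqrt(6)/25 ≈ 1212.9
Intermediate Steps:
f = 1212 (f = -4*(-303) = 1212)
K(V) = sqrt(2 + V)
k(A) = 2*A/(9 + A) (k(A) = (2*A)/(9 + A) = 2*A/(9 + A))
f - k(K(4))*(-2) = 1212 - 2*sqrt(2 + 4)/(9 + sqrt(2 + 4))*(-2) = 1212 - 2*sqrt(6)/(9 + sqrt(6))*(-2) = 1212 - (-4)*sqrt(6)/(9 + sqrt(6)) = 1212 + 4*sqrt(6)/(9 + sqrt(6))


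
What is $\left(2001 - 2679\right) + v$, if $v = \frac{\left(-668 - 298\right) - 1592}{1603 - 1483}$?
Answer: $- \frac{41959}{60} \approx -699.32$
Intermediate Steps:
$v = - \frac{1279}{60}$ ($v = \frac{\left(-668 - 298\right) - 1592}{120} = \left(-966 - 1592\right) \frac{1}{120} = \left(-2558\right) \frac{1}{120} = - \frac{1279}{60} \approx -21.317$)
$\left(2001 - 2679\right) + v = \left(2001 - 2679\right) - \frac{1279}{60} = -678 - \frac{1279}{60} = - \frac{41959}{60}$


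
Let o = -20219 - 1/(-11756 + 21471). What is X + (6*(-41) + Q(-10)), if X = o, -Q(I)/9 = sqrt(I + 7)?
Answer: -198817476/9715 - 9*I*sqrt(3) ≈ -20465.0 - 15.588*I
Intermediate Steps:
Q(I) = -9*sqrt(7 + I) (Q(I) = -9*sqrt(I + 7) = -9*sqrt(7 + I))
o = -196427586/9715 (o = -20219 - 1/9715 = -196427586/9715 ≈ -20219.)
X = -196427586/9715 ≈ -20219.
X + (6*(-41) + Q(-10)) = -196427586/9715 + (6*(-41) - 9*sqrt(7 - 10)) = -196427586/9715 + (-246 - 9*I*sqrt(3)) = -198817476/9715 - 9*I*sqrt(3)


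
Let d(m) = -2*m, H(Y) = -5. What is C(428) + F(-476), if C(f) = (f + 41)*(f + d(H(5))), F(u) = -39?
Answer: 205383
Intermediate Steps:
C(f) = (10 + f)*(41 + f) (C(f) = (f + 41)*(f - 2*(-5)) = (41 + f)*(f + 10) = (41 + f)*(10 + f) = (10 + f)*(41 + f))
C(428) + F(-476) = (410 + 428**2 + 51*428) - 39 = (410 + 183184 + 21828) - 39 = 205422 - 39 = 205383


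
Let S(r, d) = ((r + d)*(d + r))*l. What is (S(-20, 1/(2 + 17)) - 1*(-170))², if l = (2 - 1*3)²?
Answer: 42029510121/130321 ≈ 3.2251e+5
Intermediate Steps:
l = 1 (l = (2 - 3)² = (-1)² = 1)
S(r, d) = (d + r)² (S(r, d) = ((r + d)*(d + r))*1 = ((d + r)*(d + r))*1 = (d + r)²*1 = (d + r)²)
(S(-20, 1/(2 + 17)) - 1*(-170))² = ((1/(2 + 17) - 20)² - 1*(-170))² = ((1/19 - 20)² + 170)² = ((-379/19)² + 170)² = (143641/361 + 170)² = (205011/361)² = 42029510121/130321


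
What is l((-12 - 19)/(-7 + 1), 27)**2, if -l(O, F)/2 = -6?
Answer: 144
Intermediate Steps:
l(O, F) = 12 (l(O, F) = -2*(-6) = 12)
l((-12 - 19)/(-7 + 1), 27)**2 = 12**2 = 144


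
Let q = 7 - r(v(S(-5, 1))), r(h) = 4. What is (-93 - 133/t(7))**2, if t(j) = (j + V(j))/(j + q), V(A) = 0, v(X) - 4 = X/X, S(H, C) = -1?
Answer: 80089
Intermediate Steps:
v(X) = 5 (v(X) = 4 + X/X = 4 + 1 = 5)
q = 3 (q = 7 - 1*4 = 7 - 4 = 3)
t(j) = j/(3 + j) (t(j) = (j + 0)/(j + 3) = j/(3 + j))
(-93 - 133/t(7))**2 = (-93 - 133/(7/(3 + 7)))**2 = (-93 - 133/(7/10))**2 = (-93 - 133/(7*(1/10)))**2 = (-93 - 133/7/10)**2 = (-93 - 133*10/7)**2 = (-93 - 190)**2 = (-283)**2 = 80089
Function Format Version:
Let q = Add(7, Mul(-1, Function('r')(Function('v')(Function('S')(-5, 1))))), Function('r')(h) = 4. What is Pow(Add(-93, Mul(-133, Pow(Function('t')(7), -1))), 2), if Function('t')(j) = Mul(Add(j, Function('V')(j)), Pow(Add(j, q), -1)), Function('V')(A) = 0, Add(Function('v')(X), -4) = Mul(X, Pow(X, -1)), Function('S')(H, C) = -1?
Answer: 80089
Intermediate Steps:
Function('v')(X) = 5 (Function('v')(X) = Add(4, Mul(X, Pow(X, -1))) = Add(4, 1) = 5)
q = 3 (q = Add(7, Mul(-1, 4)) = Add(7, -4) = 3)
Function('t')(j) = Mul(j, Pow(Add(3, j), -1)) (Function('t')(j) = Mul(Add(j, 0), Pow(Add(j, 3), -1)) = Mul(j, Pow(Add(3, j), -1)))
Pow(Add(-93, Mul(-133, Pow(Function('t')(7), -1))), 2) = Pow(Add(-93, Mul(-133, Pow(Mul(7, Pow(Add(3, 7), -1)), -1))), 2) = Pow(Add(-93, Mul(-133, Pow(Mul(7, Pow(10, -1)), -1))), 2) = Pow(Add(-93, Mul(-133, Pow(Mul(7, Rational(1, 10)), -1))), 2) = Pow(Add(-93, Mul(-133, Pow(Rational(7, 10), -1))), 2) = Pow(Add(-93, Mul(-133, Rational(10, 7))), 2) = Pow(Add(-93, -190), 2) = Pow(-283, 2) = 80089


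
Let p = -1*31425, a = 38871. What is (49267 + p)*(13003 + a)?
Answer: 925535908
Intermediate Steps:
p = -31425
(49267 + p)*(13003 + a) = (49267 - 31425)*(13003 + 38871) = 17842*51874 = 925535908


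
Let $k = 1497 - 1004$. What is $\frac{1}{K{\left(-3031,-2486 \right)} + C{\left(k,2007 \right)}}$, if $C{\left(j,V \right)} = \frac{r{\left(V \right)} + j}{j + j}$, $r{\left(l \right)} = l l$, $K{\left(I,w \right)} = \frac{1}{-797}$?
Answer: $\frac{392921}{1605373494} \approx 0.00024475$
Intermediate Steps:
$K{\left(I,w \right)} = - \frac{1}{797}$
$r{\left(l \right)} = l^{2}$
$k = 493$ ($k = 1497 - 1004 = 493$)
$C{\left(j,V \right)} = \frac{j + V^{2}}{2 j}$ ($C{\left(j,V \right)} = \frac{V^{2} + j}{j + j} = \frac{j + V^{2}}{2 j}$)
$\frac{1}{K{\left(-3031,-2486 \right)} + C{\left(k,2007 \right)}} = \frac{1}{- \frac{1}{797} + \frac{493 + 2007^{2}}{2 \cdot 493}} = \frac{1}{- \frac{1}{797} + \frac{1}{2} \cdot \frac{1}{493} \left(493 + 4028049\right)} = \frac{1}{- \frac{1}{797} + \frac{1}{2} \cdot \frac{1}{493} \cdot 4028542} = \frac{1}{- \frac{1}{797} + \frac{2014271}{493}} = \frac{1}{\frac{1605373494}{392921}} = \frac{392921}{1605373494}$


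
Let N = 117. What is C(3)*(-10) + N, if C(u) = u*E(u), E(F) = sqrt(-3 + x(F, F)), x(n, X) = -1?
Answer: 117 - 60*I ≈ 117.0 - 60.0*I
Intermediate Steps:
E(F) = 2*I (E(F) = sqrt(-3 - 1) = sqrt(-4) = 2*I)
C(u) = 2*I*u (C(u) = u*(2*I) = 2*I*u)
C(3)*(-10) + N = (2*I*3)*(-10) + 117 = (6*I)*(-10) + 117 = -60*I + 117 = 117 - 60*I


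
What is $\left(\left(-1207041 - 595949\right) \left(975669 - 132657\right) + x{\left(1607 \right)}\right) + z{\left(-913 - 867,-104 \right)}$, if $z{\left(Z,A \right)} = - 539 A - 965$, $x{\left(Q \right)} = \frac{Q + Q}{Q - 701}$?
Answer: $- \frac{688533794305810}{453} \approx -1.5199 \cdot 10^{12}$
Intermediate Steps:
$x{\left(Q \right)} = \frac{2 Q}{-701 + Q}$
$z{\left(Z,A \right)} = -965 - 539 A$
$\left(\left(-1207041 - 595949\right) \left(975669 - 132657\right) + x{\left(1607 \right)}\right) + z{\left(-913 - 867,-104 \right)} = \left(\left(-1207041 - 595949\right) \left(975669 - 132657\right) + 2 \cdot 1607 \frac{1}{-701 + 1607}\right) - -55091 = \left(\left(-1802990\right) 843012 + 2 \cdot 1607 \cdot \frac{1}{906}\right) + \left(-965 + 56056\right) = \left(-1519942205880 + 2 \cdot 1607 \cdot \frac{1}{906}\right) + 55091 = \left(-1519942205880 + \frac{1607}{453}\right) + 55091 = - \frac{688533819262033}{453} + 55091 = - \frac{688533794305810}{453}$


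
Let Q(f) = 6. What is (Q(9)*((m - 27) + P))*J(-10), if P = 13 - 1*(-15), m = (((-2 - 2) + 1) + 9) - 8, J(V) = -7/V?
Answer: -21/5 ≈ -4.2000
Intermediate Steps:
m = -2 (m = ((-4 + 1) + 9) - 8 = (-3 + 9) - 8 = 6 - 8 = -2)
P = 28 (P = 13 + 15 = 28)
(Q(9)*((m - 27) + P))*J(-10) = (6*((-2 - 27) + 28))*(-7/(-10)) = (6*(-29 + 28))*(-7*(-⅒)) = (6*(-1))*(7/10) = -6*7/10 = -21/5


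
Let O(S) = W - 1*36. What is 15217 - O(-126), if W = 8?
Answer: 15245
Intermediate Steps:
O(S) = -28 (O(S) = 8 - 1*36 = 8 - 36 = -28)
15217 - O(-126) = 15217 - 1*(-28) = 15217 + 28 = 15245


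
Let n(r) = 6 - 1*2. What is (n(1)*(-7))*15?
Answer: -420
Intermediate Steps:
n(r) = 4 (n(r) = 6 - 2 = 4)
(n(1)*(-7))*15 = (4*(-7))*15 = -28*15 = -420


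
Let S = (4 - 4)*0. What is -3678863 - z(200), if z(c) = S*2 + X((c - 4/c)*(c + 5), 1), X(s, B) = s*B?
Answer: -37198589/10 ≈ -3.7199e+6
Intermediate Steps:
S = 0 (S = 0*0 = 0)
X(s, B) = B*s
z(c) = (5 + c)*(c - 4/c) (z(c) = 0*2 + 1*((c - 4/c)*(c + 5)) = 0 + 1*((c - 4/c)*(5 + c)) = 0 + 1*((5 + c)*(c - 4/c)) = 0 + (5 + c)*(c - 4/c) = (5 + c)*(c - 4/c))
-3678863 - z(200) = -3678863 - (-4 + 200² - 20/200 + 5*200) = -3678863 - (-4 + 40000 - 20*1/200 + 1000) = -3678863 - (-4 + 40000 - ⅒ + 1000) = -3678863 - 1*409959/10 = -3678863 - 409959/10 = -37198589/10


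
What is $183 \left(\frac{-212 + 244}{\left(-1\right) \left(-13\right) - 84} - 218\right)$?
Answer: $- \frac{2838330}{71} \approx -39977.0$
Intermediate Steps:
$183 \left(\frac{-212 + 244}{\left(-1\right) \left(-13\right) - 84} - 218\right) = 183 \left(\frac{32}{13 - 84} - 218\right) = 183 \left(\frac{32}{-71} - 218\right) = 183 \left(32 \left(- \frac{1}{71}\right) - 218\right) = 183 \left(- \frac{32}{71} - 218\right) = 183 \left(- \frac{15510}{71}\right) = - \frac{2838330}{71}$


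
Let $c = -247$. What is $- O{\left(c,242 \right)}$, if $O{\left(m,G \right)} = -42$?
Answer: $42$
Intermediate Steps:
$- O{\left(c,242 \right)} = \left(-1\right) \left(-42\right) = 42$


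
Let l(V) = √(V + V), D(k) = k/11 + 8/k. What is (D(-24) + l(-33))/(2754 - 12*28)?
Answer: -83/79794 + I*√66/2418 ≈ -0.0010402 + 0.0033598*I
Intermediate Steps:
D(k) = 8/k + k/11 (D(k) = k*(1/11) + 8/k = k/11 + 8/k = 8/k + k/11)
l(V) = √2*√V (l(V) = √(2*V) = √2*√V)
(D(-24) + l(-33))/(2754 - 12*28) = ((8/(-24) + (1/11)*(-24)) + √2*√(-33))/(2754 - 12*28) = ((8*(-1/24) - 24/11) + √2*(I*√33))/(2754 - 336) = ((-⅓ - 24/11) + I*√66)/2418 = (-83/33 + I*√66)*(1/2418) = -83/79794 + I*√66/2418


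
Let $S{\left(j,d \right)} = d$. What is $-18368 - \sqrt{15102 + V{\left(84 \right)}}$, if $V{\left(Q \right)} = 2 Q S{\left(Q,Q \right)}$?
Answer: $-18368 - 3 \sqrt{3246} \approx -18539.0$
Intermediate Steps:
$V{\left(Q \right)} = 2 Q^{2}$ ($V{\left(Q \right)} = 2 Q Q = 2 Q^{2}$)
$-18368 - \sqrt{15102 + V{\left(84 \right)}} = -18368 - \sqrt{15102 + 2 \cdot 84^{2}} = -18368 - \sqrt{15102 + 2 \cdot 7056} = -18368 - \sqrt{15102 + 14112} = -18368 - \sqrt{29214} = -18368 - 3 \sqrt{3246}$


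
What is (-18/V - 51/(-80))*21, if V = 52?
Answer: 6363/1040 ≈ 6.1183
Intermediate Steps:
(-18/V - 51/(-80))*21 = (-18/52 - 51/(-80))*21 = (-18*1/52 - 51*(-1/80))*21 = (-9/26 + 51/80)*21 = (303/1040)*21 = 6363/1040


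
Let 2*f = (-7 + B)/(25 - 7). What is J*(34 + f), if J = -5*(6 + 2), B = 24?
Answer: -12410/9 ≈ -1378.9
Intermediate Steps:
J = -40 (J = -5*8 = -40)
f = 17/36 (f = ((-7 + 24)/(25 - 7))/2 = (17/18)/2 = (17*(1/18))/2 = (1/2)*(17/18) = 17/36 ≈ 0.47222)
J*(34 + f) = -40*(34 + 17/36) = -40*1241/36 = -12410/9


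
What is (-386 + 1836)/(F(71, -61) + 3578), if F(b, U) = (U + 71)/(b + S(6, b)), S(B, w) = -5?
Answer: 47850/118079 ≈ 0.40524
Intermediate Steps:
F(b, U) = (71 + U)/(-5 + b) (F(b, U) = (U + 71)/(b - 5) = (71 + U)/(-5 + b))
(-386 + 1836)/(F(71, -61) + 3578) = (-386 + 1836)/((71 - 61)/(-5 + 71) + 3578) = 1450/(10/66 + 3578) = 1450/((1/66)*10 + 3578) = 1450/(5/33 + 3578) = 1450/(118079/33) = 1450*(33/118079) = 47850/118079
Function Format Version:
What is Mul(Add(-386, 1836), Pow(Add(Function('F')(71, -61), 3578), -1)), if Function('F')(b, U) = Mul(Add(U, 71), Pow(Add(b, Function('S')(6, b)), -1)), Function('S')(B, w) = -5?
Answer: Rational(47850, 118079) ≈ 0.40524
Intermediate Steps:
Function('F')(b, U) = Mul(Pow(Add(-5, b), -1), Add(71, U)) (Function('F')(b, U) = Mul(Add(U, 71), Pow(Add(b, -5), -1)) = Mul(Add(71, U), Pow(Add(-5, b), -1)) = Mul(Pow(Add(-5, b), -1), Add(71, U)))
Mul(Add(-386, 1836), Pow(Add(Function('F')(71, -61), 3578), -1)) = Mul(Add(-386, 1836), Pow(Add(Mul(Pow(Add(-5, 71), -1), Add(71, -61)), 3578), -1)) = Mul(1450, Pow(Add(Mul(Pow(66, -1), 10), 3578), -1)) = Mul(1450, Pow(Add(Mul(Rational(1, 66), 10), 3578), -1)) = Mul(1450, Pow(Add(Rational(5, 33), 3578), -1)) = Mul(1450, Pow(Rational(118079, 33), -1)) = Mul(1450, Rational(33, 118079)) = Rational(47850, 118079)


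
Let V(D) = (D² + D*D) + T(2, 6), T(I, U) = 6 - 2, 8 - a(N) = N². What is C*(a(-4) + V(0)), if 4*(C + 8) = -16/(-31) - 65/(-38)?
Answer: 35073/1178 ≈ 29.773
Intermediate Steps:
a(N) = 8 - N²
T(I, U) = 4
C = -35073/4712 (C = -8 + (-16/(-31) - 65/(-38))/4 = -8 + (-16*(-1/31) - 65*(-1/38))/4 = -8 + (16/31 + 65/38)/4 = -8 + (¼)*(2623/1178) = -8 + 2623/4712 = -35073/4712 ≈ -7.4433)
V(D) = 4 + 2*D² (V(D) = (D² + D*D) + 4 = (D² + D²) + 4 = 2*D² + 4 = 4 + 2*D²)
C*(a(-4) + V(0)) = -35073*((8 - 1*(-4)²) + (4 + 2*0²))/4712 = -35073*((8 - 1*16) + (4 + 2*0))/4712 = -35073*((8 - 16) + (4 + 0))/4712 = -35073*(-8 + 4)/4712 = -35073/4712*(-4) = 35073/1178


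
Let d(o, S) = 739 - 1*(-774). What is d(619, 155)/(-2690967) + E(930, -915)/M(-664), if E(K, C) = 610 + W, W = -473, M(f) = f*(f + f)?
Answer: -965488817/2372873172864 ≈ -0.00040689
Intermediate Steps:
M(f) = 2*f**2 (M(f) = f*(2*f) = 2*f**2)
d(o, S) = 1513 (d(o, S) = 739 + 774 = 1513)
E(K, C) = 137 (E(K, C) = 610 - 473 = 137)
d(619, 155)/(-2690967) + E(930, -915)/M(-664) = 1513/(-2690967) + 137/((2*(-664)**2)) = 1513*(-1/2690967) + 137/((2*440896)) = -1513/2690967 + 137/881792 = -965488817/2372873172864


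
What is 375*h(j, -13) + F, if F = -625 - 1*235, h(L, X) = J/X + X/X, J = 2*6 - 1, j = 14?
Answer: -10430/13 ≈ -802.31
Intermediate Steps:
J = 11 (J = 12 - 1 = 11)
h(L, X) = 1 + 11/X (h(L, X) = 11/X + X/X = 11/X + 1 = 1 + 11/X)
F = -860 (F = -625 - 235 = -860)
375*h(j, -13) + F = 375*((11 - 13)/(-13)) - 860 = 375*(-1/13*(-2)) - 860 = 375*(2/13) - 860 = 750/13 - 860 = -10430/13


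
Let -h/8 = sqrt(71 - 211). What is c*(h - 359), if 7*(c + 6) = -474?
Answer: 185244/7 + 8256*I*sqrt(35)/7 ≈ 26463.0 + 6977.6*I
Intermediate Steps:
c = -516/7 (c = -6 + (1/7)*(-474) = -6 - 474/7 = -516/7 ≈ -73.714)
h = -16*I*sqrt(35) (h = -8*sqrt(71 - 211) = -16*I*sqrt(35) ≈ -94.657*I)
c*(h - 359) = -516*(-16*I*sqrt(35) - 359)/7 = -516*(-359 - 16*I*sqrt(35))/7 = 185244/7 + 8256*I*sqrt(35)/7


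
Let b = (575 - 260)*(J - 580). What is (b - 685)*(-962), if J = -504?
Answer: 329143490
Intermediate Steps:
b = -341460 (b = (575 - 260)*(-504 - 580) = 315*(-1084) = -341460)
(b - 685)*(-962) = (-341460 - 685)*(-962) = -342145*(-962) = 329143490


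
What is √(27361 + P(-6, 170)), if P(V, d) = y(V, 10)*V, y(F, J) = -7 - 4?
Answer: √27427 ≈ 165.61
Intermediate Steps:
y(F, J) = -11
P(V, d) = -11*V
√(27361 + P(-6, 170)) = √(27361 - 11*(-6)) = √(27361 + 66) = √27427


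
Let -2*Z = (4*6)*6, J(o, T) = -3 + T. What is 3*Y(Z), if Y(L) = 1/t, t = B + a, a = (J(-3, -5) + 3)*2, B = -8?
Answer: -⅙ ≈ -0.16667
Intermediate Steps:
Z = -72 (Z = -4*6*6/2 = -12*6 = -½*144 = -72)
a = -10 (a = ((-3 - 5) + 3)*2 = (-8 + 3)*2 = -5*2 = -10)
t = -18 (t = -8 - 10 = -18)
Y(L) = -1/18 (Y(L) = 1/(-18) = -1/18)
3*Y(Z) = 3*(-1/18) = -⅙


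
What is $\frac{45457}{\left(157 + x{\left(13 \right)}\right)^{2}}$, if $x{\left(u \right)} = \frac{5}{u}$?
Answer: $\frac{7682233}{4186116} \approx 1.8352$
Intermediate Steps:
$\frac{45457}{\left(157 + x{\left(13 \right)}\right)^{2}} = \frac{45457}{\left(157 + \frac{5}{13}\right)^{2}} = \frac{45457}{\left(\frac{2046}{13}\right)^{2}} = \frac{45457}{\frac{4186116}{169}} = 45457 \cdot \frac{169}{4186116} = \frac{7682233}{4186116}$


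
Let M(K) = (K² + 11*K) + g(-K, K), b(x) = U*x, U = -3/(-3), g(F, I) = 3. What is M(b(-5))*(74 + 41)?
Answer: -3105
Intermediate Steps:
U = 1 (U = -3*(-⅓) = 1)
b(x) = x (b(x) = 1*x = x)
M(K) = 3 + K² + 11*K (M(K) = (K² + 11*K) + 3 = 3 + K² + 11*K)
M(b(-5))*(74 + 41) = (3 + (-5)² + 11*(-5))*(74 + 41) = (3 + 25 - 55)*115 = -27*115 = -3105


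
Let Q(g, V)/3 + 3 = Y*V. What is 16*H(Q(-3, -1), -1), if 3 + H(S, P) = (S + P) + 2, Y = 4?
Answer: -368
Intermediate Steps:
Q(g, V) = -9 + 12*V (Q(g, V) = -9 + 3*(4*V) = -9 + 12*V)
H(S, P) = -1 + P + S (H(S, P) = -3 + ((S + P) + 2) = -3 + ((P + S) + 2) = -3 + (2 + P + S) = -1 + P + S)
16*H(Q(-3, -1), -1) = 16*(-1 - 1 + (-9 + 12*(-1))) = 16*(-1 - 1 + (-9 - 12)) = 16*(-1 - 1 - 21) = 16*(-23) = -368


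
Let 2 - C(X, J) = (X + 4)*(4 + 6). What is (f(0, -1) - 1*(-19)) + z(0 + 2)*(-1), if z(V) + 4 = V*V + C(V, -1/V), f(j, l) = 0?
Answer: 77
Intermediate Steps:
C(X, J) = -38 - 10*X (C(X, J) = 2 - (X + 4)*(4 + 6) = 2 - (4 + X)*10 = 2 - (40 + 10*X) = 2 + (-40 - 10*X) = -38 - 10*X)
z(V) = -42 + V**2 - 10*V (z(V) = -4 + (V*V + (-38 - 10*V)) = -4 + (V**2 + (-38 - 10*V)) = -4 + (-38 + V**2 - 10*V) = -42 + V**2 - 10*V)
(f(0, -1) - 1*(-19)) + z(0 + 2)*(-1) = (0 - 1*(-19)) + (-42 + (0 + 2)**2 - 10*(0 + 2))*(-1) = (0 + 19) + (-42 + 2**2 - 10*2)*(-1) = 19 + (-42 + 4 - 20)*(-1) = 19 - 58*(-1) = 19 + 58 = 77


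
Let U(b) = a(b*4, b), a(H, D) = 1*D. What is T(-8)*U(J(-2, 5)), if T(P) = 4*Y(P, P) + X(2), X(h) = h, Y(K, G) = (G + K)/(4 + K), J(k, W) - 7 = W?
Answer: 216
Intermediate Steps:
J(k, W) = 7 + W
Y(K, G) = (G + K)/(4 + K)
T(P) = 2 + 8*P/(4 + P) (T(P) = 4*((P + P)/(4 + P)) + 2 = 4*((2*P)/(4 + P)) + 2 = 4*(2*P/(4 + P)) + 2 = 8*P/(4 + P) + 2 = 2 + 8*P/(4 + P))
a(H, D) = D
U(b) = b
T(-8)*U(J(-2, 5)) = (2*(4 + 5*(-8))/(4 - 8))*(7 + 5) = (2*(4 - 40)/(-4))*12 = (2*(-¼)*(-36))*12 = 18*12 = 216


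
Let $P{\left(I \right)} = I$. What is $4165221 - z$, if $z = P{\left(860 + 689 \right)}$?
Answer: $4163672$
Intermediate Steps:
$z = 1549$ ($z = 860 + 689 = 1549$)
$4165221 - z = 4165221 - 1549 = 4163672$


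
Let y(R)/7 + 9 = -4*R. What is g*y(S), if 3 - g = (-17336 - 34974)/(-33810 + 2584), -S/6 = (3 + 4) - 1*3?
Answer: 12596556/15613 ≈ 806.80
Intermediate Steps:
S = -24 (S = -6*((3 + 4) - 1*3) = -6*(7 - 3) = -6*4 = -24)
g = 20684/15613 (g = 3 - (-17336 - 34974)/(-33810 + 2584) = 3 - (-52310)/(-31226) = 3 - (-52310)*(-1)/31226 = 3 - 1*26155/15613 = 3 - 26155/15613 = 20684/15613 ≈ 1.3248)
y(R) = -63 - 28*R (y(R) = -63 + 7*(-4*R) = -63 - 28*R)
g*y(S) = 20684*(-63 - 28*(-24))/15613 = 20684*(-63 + 672)/15613 = (20684/15613)*609 = 12596556/15613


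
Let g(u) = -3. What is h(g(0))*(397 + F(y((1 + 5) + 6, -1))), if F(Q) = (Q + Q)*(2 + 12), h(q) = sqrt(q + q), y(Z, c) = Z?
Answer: 733*I*sqrt(6) ≈ 1795.5*I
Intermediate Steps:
h(q) = sqrt(2)*sqrt(q) (h(q) = sqrt(2*q) = sqrt(2)*sqrt(q))
F(Q) = 28*Q (F(Q) = (2*Q)*14 = 28*Q)
h(g(0))*(397 + F(y((1 + 5) + 6, -1))) = (sqrt(2)*sqrt(-3))*(397 + 28*((1 + 5) + 6)) = (sqrt(2)*(I*sqrt(3)))*(397 + 28*(6 + 6)) = (I*sqrt(6))*(397 + 28*12) = (I*sqrt(6))*(397 + 336) = (I*sqrt(6))*733 = 733*I*sqrt(6)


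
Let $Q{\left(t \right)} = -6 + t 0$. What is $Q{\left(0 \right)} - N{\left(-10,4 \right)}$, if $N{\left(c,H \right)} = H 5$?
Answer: $-26$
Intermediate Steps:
$N{\left(c,H \right)} = 5 H$
$Q{\left(t \right)} = -6$ ($Q{\left(t \right)} = -6 + 0 = -6$)
$Q{\left(0 \right)} - N{\left(-10,4 \right)} = -6 - 5 \cdot 4 = -6 - 20 = -26$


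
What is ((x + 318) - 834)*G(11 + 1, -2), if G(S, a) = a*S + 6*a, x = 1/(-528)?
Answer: 817347/44 ≈ 18576.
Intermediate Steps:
x = -1/528 ≈ -0.0018939
G(S, a) = 6*a + S*a (G(S, a) = S*a + 6*a = 6*a + S*a)
((x + 318) - 834)*G(11 + 1, -2) = ((-1/528 + 318) - 834)*(-2*(6 + (11 + 1))) = (167903/528 - 834)*(-2*(6 + 12)) = -(-272449)*18/264 = -272449/528*(-36) = 817347/44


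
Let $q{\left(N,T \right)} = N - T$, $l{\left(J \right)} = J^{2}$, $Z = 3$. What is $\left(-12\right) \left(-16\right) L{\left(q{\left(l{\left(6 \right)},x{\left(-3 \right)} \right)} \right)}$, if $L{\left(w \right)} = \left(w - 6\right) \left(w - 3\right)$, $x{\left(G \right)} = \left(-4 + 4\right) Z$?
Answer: $190080$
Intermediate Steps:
$x{\left(G \right)} = 0$ ($x{\left(G \right)} = \left(-4 + 4\right) 3 = 0 \cdot 3 = 0$)
$L{\left(w \right)} = \left(-6 + w\right) \left(-3 + w\right)$
$\left(-12\right) \left(-16\right) L{\left(q{\left(l{\left(6 \right)},x{\left(-3 \right)} \right)} \right)} = \left(-12\right) \left(-16\right) \left(18 + \left(6^{2} - 0\right)^{2} - 9 \left(6^{2} - 0\right)\right) = 192 \left(18 + \left(36 + 0\right)^{2} - 9 \left(36 + 0\right)\right) = 192 \left(18 + 36^{2} - 324\right) = 192 \left(18 + 1296 - 324\right) = 192 \cdot 990 = 190080$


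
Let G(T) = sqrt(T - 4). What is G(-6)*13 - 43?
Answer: -43 + 13*I*sqrt(10) ≈ -43.0 + 41.11*I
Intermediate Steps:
G(T) = sqrt(-4 + T)
G(-6)*13 - 43 = sqrt(-4 - 6)*13 - 43 = sqrt(-10)*13 - 43 = (I*sqrt(10))*13 - 43 = 13*I*sqrt(10) - 43 = -43 + 13*I*sqrt(10)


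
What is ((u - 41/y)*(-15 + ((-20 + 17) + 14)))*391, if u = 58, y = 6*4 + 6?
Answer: -1328618/15 ≈ -88575.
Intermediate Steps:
y = 30 (y = 24 + 6 = 30)
((u - 41/y)*(-15 + ((-20 + 17) + 14)))*391 = ((58 - 41/30)*(-15 + ((-20 + 17) + 14)))*391 = ((58 - 41*1/30)*(-15 + (-3 + 14)))*391 = ((58 - 41/30)*(-15 + 11))*391 = ((1699/30)*(-4))*391 = -3398/15*391 = -1328618/15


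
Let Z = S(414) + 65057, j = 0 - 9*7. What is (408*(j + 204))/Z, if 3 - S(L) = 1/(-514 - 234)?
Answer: 101728/115047 ≈ 0.88423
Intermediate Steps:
j = -63 (j = 0 - 63 = -63)
S(L) = 2245/748 (S(L) = 3 - 1/(-514 - 234) = 3 - 1/(-748) = 3 - 1*(-1/748) = 3 + 1/748 = 2245/748)
Z = 48664881/748 (Z = 2245/748 + 65057 = 48664881/748 ≈ 65060.)
(408*(j + 204))/Z = (408*(-63 + 204))/(48664881/748) = (408*141)*(748/48664881) = 57528*(748/48664881) = 101728/115047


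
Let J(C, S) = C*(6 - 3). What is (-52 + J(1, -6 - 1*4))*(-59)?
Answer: 2891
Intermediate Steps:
J(C, S) = 3*C (J(C, S) = C*3 = 3*C)
(-52 + J(1, -6 - 1*4))*(-59) = (-52 + 3*1)*(-59) = (-52 + 3)*(-59) = -49*(-59) = 2891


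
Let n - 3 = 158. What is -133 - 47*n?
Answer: -7700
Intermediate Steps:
n = 161 (n = 3 + 158 = 161)
-133 - 47*n = -133 - 47*161 = -133 - 7567 = -7700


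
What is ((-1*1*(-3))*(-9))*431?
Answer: -11637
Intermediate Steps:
((-1*1*(-3))*(-9))*431 = (-1*(-3)*(-9))*431 = (3*(-9))*431 = -27*431 = -11637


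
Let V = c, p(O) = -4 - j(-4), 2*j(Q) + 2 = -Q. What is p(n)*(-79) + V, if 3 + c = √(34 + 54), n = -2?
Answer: 392 + 2*√22 ≈ 401.38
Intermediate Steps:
j(Q) = -1 - Q/2 (j(Q) = -1 + (-Q)/2 = -1 - Q/2)
c = -3 + 2*√22 (c = -3 + √(34 + 54) = -3 + √88 = -3 + 2*√22 ≈ 6.3808)
p(O) = -5 (p(O) = -4 - (-1 - ½*(-4)) = -4 - (-1 + 2) = -4 - 1*1 = -4 - 1 = -5)
V = -3 + 2*√22 ≈ 6.3808
p(n)*(-79) + V = -5*(-79) + (-3 + 2*√22) = 395 + (-3 + 2*√22) = 392 + 2*√22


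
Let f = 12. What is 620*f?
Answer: 7440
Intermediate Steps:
620*f = 620*12 = 7440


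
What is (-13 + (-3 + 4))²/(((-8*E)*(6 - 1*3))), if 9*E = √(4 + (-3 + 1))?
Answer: -27*√2 ≈ -38.184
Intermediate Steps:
E = √2/9 (E = √(4 + (-3 + 1))/9 = √(4 - 2)/9 = √2/9 ≈ 0.15713)
(-13 + (-3 + 4))²/(((-8*E)*(6 - 1*3))) = (-13 + (-3 + 4))²/(((-8*√2/9)*(6 - 1*3))) = (-13 + 1)²/(((-8*√2/9)*(6 - 3))) = (-12)²/((-8*√2/9*3)) = 144/((-8*√2/3)) = 144*(-3*√2/16) = -27*√2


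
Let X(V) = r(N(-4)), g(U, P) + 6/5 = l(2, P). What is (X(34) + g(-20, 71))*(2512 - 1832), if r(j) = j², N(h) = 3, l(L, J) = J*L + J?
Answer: 150144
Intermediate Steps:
l(L, J) = J + J*L
g(U, P) = -6/5 + 3*P (g(U, P) = -6/5 + P*(1 + 2) = -6/5 + P*3 = -6/5 + 3*P)
X(V) = 9 (X(V) = 3² = 9)
(X(34) + g(-20, 71))*(2512 - 1832) = (9 + (-6/5 + 3*71))*(2512 - 1832) = (9 + (-6/5 + 213))*680 = (9 + 1059/5)*680 = (1104/5)*680 = 150144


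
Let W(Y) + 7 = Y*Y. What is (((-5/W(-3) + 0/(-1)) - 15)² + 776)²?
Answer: 18740241/16 ≈ 1.1713e+6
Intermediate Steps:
W(Y) = -7 + Y² (W(Y) = -7 + Y*Y = -7 + Y²)
(((-5/W(-3) + 0/(-1)) - 15)² + 776)² = (((-5/(-7 + (-3)²) + 0/(-1)) - 15)² + 776)² = (((-5/(-7 + 9) + 0*(-1)) - 15)² + 776)² = (((-5/2 + 0) - 15)² + 776)² = ((-5/2 - 15)² + 776)² = ((-35/2)² + 776)² = (1225/4 + 776)² = (4329/4)² = 18740241/16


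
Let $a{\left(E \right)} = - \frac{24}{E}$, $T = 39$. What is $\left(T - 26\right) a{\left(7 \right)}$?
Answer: $- \frac{312}{7} \approx -44.571$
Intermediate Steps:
$\left(T - 26\right) a{\left(7 \right)} = \left(39 - 26\right) \left(- \frac{24}{7}\right) = \left(39 - 26\right) \left(\left(-24\right) \frac{1}{7}\right) = 13 \left(- \frac{24}{7}\right) = - \frac{312}{7}$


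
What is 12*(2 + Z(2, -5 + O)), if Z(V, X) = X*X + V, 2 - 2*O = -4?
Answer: 96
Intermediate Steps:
O = 3 (O = 1 - 1/2*(-4) = 1 + 2 = 3)
Z(V, X) = V + X**2 (Z(V, X) = X**2 + V = V + X**2)
12*(2 + Z(2, -5 + O)) = 12*(2 + (2 + (-5 + 3)**2)) = 12*(2 + (2 + (-2)**2)) = 12*(2 + (2 + 4)) = 12*(2 + 6) = 12*8 = 96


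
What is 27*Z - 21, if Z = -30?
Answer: -831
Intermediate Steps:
27*Z - 21 = 27*(-30) - 21 = -810 - 21 = -831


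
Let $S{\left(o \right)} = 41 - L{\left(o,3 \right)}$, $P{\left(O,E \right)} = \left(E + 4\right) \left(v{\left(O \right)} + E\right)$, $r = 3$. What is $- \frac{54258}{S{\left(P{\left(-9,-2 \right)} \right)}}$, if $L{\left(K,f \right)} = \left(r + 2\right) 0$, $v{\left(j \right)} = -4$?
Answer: $- \frac{54258}{41} \approx -1323.4$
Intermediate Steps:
$L{\left(K,f \right)} = 0$ ($L{\left(K,f \right)} = \left(3 + 2\right) 0 = 5 \cdot 0 = 0$)
$P{\left(O,E \right)} = \left(-4 + E\right) \left(4 + E\right)$ ($P{\left(O,E \right)} = \left(E + 4\right) \left(-4 + E\right) = \left(4 + E\right) \left(-4 + E\right) = \left(-4 + E\right) \left(4 + E\right)$)
$S{\left(o \right)} = 41$ ($S{\left(o \right)} = 41 - 0 = 41 + 0 = 41$)
$- \frac{54258}{S{\left(P{\left(-9,-2 \right)} \right)}} = - \frac{54258}{41}$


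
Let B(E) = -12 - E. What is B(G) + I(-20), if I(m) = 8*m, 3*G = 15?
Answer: -177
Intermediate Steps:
G = 5 (G = (⅓)*15 = 5)
B(G) + I(-20) = (-12 - 1*5) + 8*(-20) = (-12 - 5) - 160 = -17 - 160 = -177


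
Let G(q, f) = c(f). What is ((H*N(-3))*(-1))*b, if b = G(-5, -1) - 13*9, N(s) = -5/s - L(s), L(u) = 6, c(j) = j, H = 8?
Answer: -12272/3 ≈ -4090.7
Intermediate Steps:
G(q, f) = f
N(s) = -6 - 5/s (N(s) = -5/s - 1*6 = -5/s - 6 = -6 - 5/s)
b = -118 (b = -1 - 13*9 = -1 - 117 = -118)
((H*N(-3))*(-1))*b = ((8*(-6 - 5/(-3)))*(-1))*(-118) = ((8*(-6 - 5*(-⅓)))*(-1))*(-118) = ((8*(-6 + 5/3))*(-1))*(-118) = ((8*(-13/3))*(-1))*(-118) = -104/3*(-1)*(-118) = (104/3)*(-118) = -12272/3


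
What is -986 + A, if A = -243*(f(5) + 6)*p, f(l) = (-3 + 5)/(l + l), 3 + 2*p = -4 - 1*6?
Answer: 88069/10 ≈ 8806.9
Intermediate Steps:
p = -13/2 (p = -3/2 + (-4 - 1*6)/2 = -3/2 + (-4 - 6)/2 = -3/2 + (½)*(-10) = -3/2 - 5 = -13/2 ≈ -6.5000)
f(l) = 1/l (f(l) = 2/((2*l)) = 2*(1/(2*l)) = 1/l)
A = 97929/10 (A = -243*(1/5 + 6)*(-13)/2 = -243*(⅕ + 6)*(-13)/2 = -7533*(-13)/(5*2) = -243*(-403/10) = 97929/10 ≈ 9792.9)
-986 + A = -986 + 97929/10 = 88069/10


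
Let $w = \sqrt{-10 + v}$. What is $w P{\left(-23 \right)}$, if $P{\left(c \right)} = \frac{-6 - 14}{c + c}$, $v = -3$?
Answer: $\frac{10 i \sqrt{13}}{23} \approx 1.5676 i$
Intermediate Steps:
$w = i \sqrt{13}$ ($w = \sqrt{-10 - 3} = \sqrt{-13} = i \sqrt{13} \approx 3.6056 i$)
$P{\left(c \right)} = - \frac{10}{c}$ ($P{\left(c \right)} = - \frac{20}{2 c} = - 20 \frac{1}{2 c} = - \frac{10}{c}$)
$w P{\left(-23 \right)} = i \sqrt{13} \left(- \frac{10}{-23}\right) = i \sqrt{13} \left(\left(-10\right) \left(- \frac{1}{23}\right)\right) = i \sqrt{13} \cdot \frac{10}{23} = \frac{10 i \sqrt{13}}{23}$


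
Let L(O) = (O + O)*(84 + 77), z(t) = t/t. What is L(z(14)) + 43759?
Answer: 44081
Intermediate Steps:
z(t) = 1
L(O) = 322*O (L(O) = (2*O)*161 = 322*O)
L(z(14)) + 43759 = 322*1 + 43759 = 322 + 43759 = 44081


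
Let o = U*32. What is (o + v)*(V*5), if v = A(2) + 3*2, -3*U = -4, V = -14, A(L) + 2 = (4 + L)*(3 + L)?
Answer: -16100/3 ≈ -5366.7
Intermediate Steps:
A(L) = -2 + (3 + L)*(4 + L) (A(L) = -2 + (4 + L)*(3 + L) = -2 + (3 + L)*(4 + L))
U = 4/3 (U = -1/3*(-4) = 4/3 ≈ 1.3333)
v = 34 (v = (10 + 2**2 + 7*2) + 3*2 = (10 + 4 + 14) + 6 = 28 + 6 = 34)
o = 128/3 (o = (4/3)*32 = 128/3 ≈ 42.667)
(o + v)*(V*5) = (128/3 + 34)*(-14*5) = (230/3)*(-70) = -16100/3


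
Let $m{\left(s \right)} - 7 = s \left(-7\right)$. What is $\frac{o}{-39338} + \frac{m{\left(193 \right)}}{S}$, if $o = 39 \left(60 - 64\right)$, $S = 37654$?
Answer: $- \frac{903774}{28485251} \approx -0.031728$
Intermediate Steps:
$m{\left(s \right)} = 7 - 7 s$ ($m{\left(s \right)} = 7 + s \left(-7\right) = 7 - 7 s$)
$o = -156$ ($o = 39 \left(-4\right) = -156$)
$\frac{o}{-39338} + \frac{m{\left(193 \right)}}{S} = - \frac{156}{-39338} + \frac{7 - 1351}{37654} = \left(-156\right) \left(- \frac{1}{39338}\right) + \left(7 - 1351\right) \frac{1}{37654} = \frac{6}{1513} - \frac{672}{18827} = - \frac{903774}{28485251}$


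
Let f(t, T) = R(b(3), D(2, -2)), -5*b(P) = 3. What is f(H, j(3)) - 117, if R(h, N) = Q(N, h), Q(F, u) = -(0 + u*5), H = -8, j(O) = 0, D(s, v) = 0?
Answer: -114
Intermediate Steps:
b(P) = -⅗ (b(P) = -⅕*3 = -⅗)
Q(F, u) = -5*u (Q(F, u) = -(0 + 5*u) = -5*u)
R(h, N) = -5*h
f(t, T) = 3 (f(t, T) = -5*(-⅗) = 3)
f(H, j(3)) - 117 = 3 - 117 = -114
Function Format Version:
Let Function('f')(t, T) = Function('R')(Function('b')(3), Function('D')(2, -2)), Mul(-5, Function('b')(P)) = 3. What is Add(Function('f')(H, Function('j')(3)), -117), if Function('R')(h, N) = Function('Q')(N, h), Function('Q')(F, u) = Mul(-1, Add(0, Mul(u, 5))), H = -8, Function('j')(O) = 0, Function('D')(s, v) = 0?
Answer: -114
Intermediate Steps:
Function('b')(P) = Rational(-3, 5) (Function('b')(P) = Mul(Rational(-1, 5), 3) = Rational(-3, 5))
Function('Q')(F, u) = Mul(-5, u) (Function('Q')(F, u) = Mul(-1, Add(0, Mul(5, u))) = Mul(-1, Mul(5, u)) = Mul(-5, u))
Function('R')(h, N) = Mul(-5, h)
Function('f')(t, T) = 3 (Function('f')(t, T) = Mul(-5, Rational(-3, 5)) = 3)
Add(Function('f')(H, Function('j')(3)), -117) = Add(3, -117) = -114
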